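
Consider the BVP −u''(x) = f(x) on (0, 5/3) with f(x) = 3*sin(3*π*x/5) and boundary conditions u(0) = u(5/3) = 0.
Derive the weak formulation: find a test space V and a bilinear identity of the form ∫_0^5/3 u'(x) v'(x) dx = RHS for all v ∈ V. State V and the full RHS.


V = H^1_0(0, 5/3) (so v(0) = v(5/3) = 0); weak form: ∫_0^5/3 u'v' dx = ∫_0^5/3 (3*sin(3*π*x/5)) v dx for all v ∈ V.

Multiply both sides by a test function v and integrate from 0 to 5/3:
  ∫_0^5/3 −u''(x) v(x) dx = ∫_0^5/3 f(x) v(x) dx.
Integrate the LHS by parts once:
  ∫_0^5/3 −u'' v dx = −[u'(x) v(x)]_0^5/3 + ∫_0^5/3 u'(x) v'(x) dx.
Thus ∫_0^5/3 u'(x) v'(x) dx = ∫_0^5/3 f(x) v(x) dx + [u'(x) v(x)]_0^5/3.
Choose V so that boundary terms are either known or forced to vanish.
u is Dirichlet: u(0) = u(5/3) = 0. Let V = H^1_0(0, 5/3); then v(0) = v(5/3) = 0, and [u' v]_0^5/3 = 0.
Weak formulation: find u (satisfying any essential BC) such that ∫_0^5/3 u'(x) v'(x) dx = ∫_0^5/3 f v dx for all v ∈ V.
Substituting f(x) = 3*sin(3*π*x/5), the right-hand side is ∫_0^5/3 (3*sin(3*π*x/5)) v dx.


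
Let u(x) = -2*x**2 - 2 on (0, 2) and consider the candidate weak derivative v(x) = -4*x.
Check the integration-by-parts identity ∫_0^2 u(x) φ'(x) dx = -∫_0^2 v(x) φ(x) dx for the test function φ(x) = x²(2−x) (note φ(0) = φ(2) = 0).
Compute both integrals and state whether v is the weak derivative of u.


LHS = 32/5, RHS = 32/5. Yes, v = u' weakly.

u(x) = -2*x**2 - 2, classical derivative u'(x) = -4*x.
φ(x) = x²(2−x), so φ'(x) = x*(4 - 3*x).
Note φ(0) = φ(2) = 0, so the boundary term u·φ vanishes.
LHS = ∫_0^2 u(x) φ'(x) dx = ∫_0^2 (6*x^4 - 8*x^3 + 6*x^2 - 8*x) dx. Term by term:
  ∫_0^2 6*x^4 dx = 192/5;  ∫_0^2 -8*x^3 dx = -32;  ∫_0^2 6*x^2 dx = 16;
  ∫_0^2 -8*x dx = -16.
Sum: 192/5 − 32 + 16 − 16 = 32/5.
So LHS = 32/5.
∫_0^2 v(x) φ(x) dx = ∫_0^2 (4*x^4 - 8*x^3) dx. Term by term:
  ∫_0^2 4*x^4 dx = 128/5;  ∫_0^2 -8*x^3 dx = -32.
Sum: 128/5 − 32 = -32/5.
So RHS = -∫_0^2 v(x) φ(x) dx = 32/5.
LHS = RHS, so the identity holds for this test φ.
Moreover u is smooth here and v(x) = u'(x) = -4*x pointwise, so the identity holds for every test function. Hence v is the weak derivative of u.


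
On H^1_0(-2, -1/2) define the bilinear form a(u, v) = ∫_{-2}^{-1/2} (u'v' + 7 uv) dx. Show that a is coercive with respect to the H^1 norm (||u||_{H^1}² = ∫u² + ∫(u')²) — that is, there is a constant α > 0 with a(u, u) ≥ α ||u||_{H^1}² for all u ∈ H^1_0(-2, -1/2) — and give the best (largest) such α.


α = 1

Coercivity of a(·,·) on H^1_0(-2, -1/2) means a(u, u) ≥ α ||u||_{H^1}² for every u ∈ H^1_0.
The interval has length L = 3/2, and Poincaré/coercivity depend only on L. Here a(u, u) = ∫(u')² + (7)·∫u².
Here c = 7 ≥ 1, so a(u,u) = ∫(u')² + c∫u² ≥ ∫(u')² + ∫u² = ||u||_{H^1}², i.e. α = 1 works. No larger α is possible: a(u,u) ≥ α||u||_{H^1}² means (1−α)∫(u')² ≥ (α−c)∫u², and for the modes u_n = sin(nπ(x−x₀)/L) (x₀ the left endpoint) one has ∫u_n²/∫(u_n')² = (L/(nπ))² → 0, so a(u_n,u_n)/||u_n||_{H^1}² → 1. Hence the optimal constant is α = 1.
Therefore α = 1.


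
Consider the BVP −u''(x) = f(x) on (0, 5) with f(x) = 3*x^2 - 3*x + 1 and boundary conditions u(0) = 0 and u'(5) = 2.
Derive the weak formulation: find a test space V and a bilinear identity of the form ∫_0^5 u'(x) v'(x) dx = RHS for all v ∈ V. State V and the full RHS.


V = {v ∈ H^1(0, 5) : v(0) = 0} (test functions vanish at x = 0 where u is specified); weak form: ∫_0^5 u'v' dx = ∫_0^5 (3*x^2 - 3*x + 1) v dx + 2·v(5) for all v ∈ V.

Multiply both sides by a test function v and integrate from 0 to 5:
  ∫_0^5 −u''(x) v(x) dx = ∫_0^5 f(x) v(x) dx.
Integrate the LHS by parts once:
  ∫_0^5 −u'' v dx = −[u'(x) v(x)]_0^5 + ∫_0^5 u'(x) v'(x) dx.
Thus ∫_0^5 u'(x) v'(x) dx = ∫_0^5 f(x) v(x) dx + [u'(x) v(x)]_0^5.
Choose V so that boundary terms are either known or forced to vanish.
Mixed BC: u(0) = 0 (Dirichlet) and u'(5) = 2 (Neumann). Define V = {v ∈ H^1(0, 5) : v(0) = 0}. Then [u' v]_0^5 = u'(5)·v(5) − u'(0)·0 = 2·v(5).
Weak formulation: find u (satisfying any essential BC) such that ∫_0^5 u'(x) v'(x) dx = ∫_0^5 f v dx + 2·v(5) for all v ∈ V (Dirichlet at 0 absorbed into V; Neumann datum at x = 5 contributes the boundary term).
Substituting f(x) = 3*x^2 - 3*x + 1, the right-hand side is ∫_0^5 (3*x^2 - 3*x + 1) v dx + 2·v(5).


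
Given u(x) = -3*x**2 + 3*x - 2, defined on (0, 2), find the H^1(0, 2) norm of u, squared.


||u||_{H^1}^2 = 338/5

The H^1 norm (squared) on an interval (0, L) is
  ||u||_{H^1}^2 = ∫_0^L u(x)^2 dx + ∫_0^L u'(x)^2 dx.
Compute u'(x) = 3 - 6*x.
Then u(x)^2 = 9*x**4 - 18*x**3 + 21*x**2 - 12*x + 4 and u'(x)^2 = 36*x**2 - 36*x + 9.
Integrate each monomial from 0 to 2 using ∫_0^2 c·x^n dx = c·2^(n+1)/(n+1):
  ∫_0^2 u(x)^2 dx = ∫_0^2 (9*x^4 - 18*x^3 + 21*x^2 - 12*x + 4) dx. Term by term:
    ∫_0^2 9*x^4 dx = 288/5;  ∫_0^2 -18*x^3 dx = -72;  ∫_0^2 21*x^2 dx = 56;
    ∫_0^2 -12*x dx = -24;  ∫_0^2 4 dx = 8.
  Sum: 288/5 − 72 + 56 − 24 + 8 = 128/5.
  ∫_0^2 u'(x)^2 dx = ∫_0^2 (36*x^2 - 36*x + 9) dx. Term by term:
    ∫_0^2 36*x^2 dx = 96;  ∫_0^2 -36*x dx = -72;  ∫_0^2 9 dx = 18.
  Sum: 96 − 72 + 18 = 42.
Adding: ||u||_{H^1}^2 = 128/5 + 42 = 338/5.


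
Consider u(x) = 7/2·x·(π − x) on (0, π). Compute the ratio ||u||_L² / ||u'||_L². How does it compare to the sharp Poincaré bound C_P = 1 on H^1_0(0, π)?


||u||_L² / ||u'||_L² = sqrt(10)*π/10 < C_P = 1.

u(x) = 7/2·x·(π − x), so u'(x) = -7*x + 7*π/2.
u(x) = 7/2·x·(π − x) vanishes at x = 0 and x = π, so u ∈ H^1_0(0, π). Differentiate via the product rule and integrate the resulting polynomials term by term.
  ∫_0^π u² dx = ∫_0^π (49*x^4/4 - 49*π*x^3/2 + 49*π^2*x^2/4) dx. Term by term:
    ∫_0^π 49*x^4/4 dx = 49*π^5/20;  ∫_0^π -49*π*x^3/2 dx = -49*π^5/8;  ∫_0^π 49*π^2*x^2/4 dx = 49*π^5/12.
  Sum: 49*π^5/20 − 49*π^5/8 + 49*π^5/12 = 49*π^5/120.
  ∫_0^π (u')² dx = ∫_0^π (49*x^2 - 49*π*x + 49*π^2/4) dx. Term by term:
    ∫_0^π 49*x^2 dx = 49*π^3/3;  ∫_0^π -49*π*x dx = -49*π^3/2;  ∫_0^π 49*π^2/4 dx = 49*π^3/4.
  Sum: 49*π^3/3 − 49*π^3/2 + 49*π^3/4 = 49*π^3/12.
∫_0^π u² dx = 49*π^5/120, so ||u||_L² = 7*sqrt(30)*π^(5/2)/60.
∫_0^π (u')² dx = 49*π^3/12, so ||u'||_L² = 7*sqrt(3)*π^(3/2)/6.
Ratio ||u||_L² / ||u'||_L² = sqrt(10)*π/10.
Sharp Poincaré constant on H^1_0(0, π) is C_P = L/π = 1, achieved by sin(x).
A polynomial bump cannot attain the sharp Poincaré constant (only the first sine eigenfunction does), so the ratio is strictly less than C_P, consistent with ||u||_L² ≤ C_P ||u'||_L².


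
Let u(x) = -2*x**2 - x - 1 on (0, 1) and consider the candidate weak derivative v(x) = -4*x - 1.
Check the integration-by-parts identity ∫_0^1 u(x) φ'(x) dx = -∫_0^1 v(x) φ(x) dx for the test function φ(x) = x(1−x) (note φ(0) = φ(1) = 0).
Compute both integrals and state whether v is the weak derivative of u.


LHS = 1/2, RHS = 1/2. Yes, v = u' weakly.

u(x) = -2*x**2 - x - 1, classical derivative u'(x) = -4*x - 1.
φ(x) = x(1−x), so φ'(x) = 1 - 2*x.
Note φ(0) = φ(1) = 0, so the boundary term u·φ vanishes.
LHS = ∫_0^1 u(x) φ'(x) dx = ∫_0^1 (4*x^3 + x - 1) dx. Term by term:
  ∫_0^1 4*x^3 dx = 1;  ∫_0^1 x dx = 1/2;  ∫_0^1 -1 dx = -1.
Sum: 1 + 1/2 − 1 = 1/2.
So LHS = 1/2.
∫_0^1 v(x) φ(x) dx = ∫_0^1 (4*x^3 - 3*x^2 - x) dx. Term by term:
  ∫_0^1 4*x^3 dx = 1;  ∫_0^1 -3*x^2 dx = -1;  ∫_0^1 -x dx = -1/2.
Sum: 1 − 1 − 1/2 = -1/2.
So RHS = -∫_0^1 v(x) φ(x) dx = 1/2.
LHS = RHS, so the identity holds for this test φ.
Moreover u is smooth here and v(x) = u'(x) = -4*x - 1 pointwise, so the identity holds for every test function. Hence v is the weak derivative of u.


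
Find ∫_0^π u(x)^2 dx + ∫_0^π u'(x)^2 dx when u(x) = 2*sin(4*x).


||u||_{H^1(0,π)}^2 = 34*π

u'(x) = 8*cos(4*x).
Expand u² and (u')² and integrate term by term on (0, π), using: for integers n ≥ 1, ∫_0^π sin²(nx) dx = ∫_0^π cos²(nx) dx = π/2; for n ≠ n', ∫_0^π sin(nx)sin(n'x) dx = ∫_0^π cos(nx)cos(n'x) dx = 0; and by product-to-sum, ∫_0^π sin(nx)cos(n'x) dx = ½∫_0^π [sin((n+n')x) + sin((n−n')x)] dx, which is 0 when n+n' is even and 2n/(n²−n'²) when n+n' is odd (it need not vanish on (0, π)).
  u² squared terms: (2)²·∫sin(4x)² dx = 4·π/2 = 2*π.
  So ∫_0^π u² dx = 2*π.
  (u')² squared terms: (8)²·∫cos(4x)² dx = 64·π/2 = 32*π.
  So ∫_0^π (u')² dx = 32*π.
||u||_{H^1}^2 = (2*π) + (32*π) = 34*π.


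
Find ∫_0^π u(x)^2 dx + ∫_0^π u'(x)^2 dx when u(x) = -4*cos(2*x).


||u||_{H^1(0,π)}^2 = 40*π

u'(x) = 8*sin(2*x).
Expand u² and (u')² and integrate term by term on (0, π), using: for integers n ≥ 1, ∫_0^π sin²(nx) dx = ∫_0^π cos²(nx) dx = π/2; for n ≠ n', ∫_0^π sin(nx)sin(n'x) dx = ∫_0^π cos(nx)cos(n'x) dx = 0; and by product-to-sum, ∫_0^π sin(nx)cos(n'x) dx = ½∫_0^π [sin((n+n')x) + sin((n−n')x)] dx, which is 0 when n+n' is even and 2n/(n²−n'²) when n+n' is odd (it need not vanish on (0, π)).
  u² squared terms: (-4)²·∫cos(2x)² dx = 16·π/2 = 8*π.
  So ∫_0^π u² dx = 8*π.
  (u')² squared terms: (8)²·∫sin(2x)² dx = 64·π/2 = 32*π.
  So ∫_0^π (u')² dx = 32*π.
||u||_{H^1}^2 = (8*π) + (32*π) = 40*π.


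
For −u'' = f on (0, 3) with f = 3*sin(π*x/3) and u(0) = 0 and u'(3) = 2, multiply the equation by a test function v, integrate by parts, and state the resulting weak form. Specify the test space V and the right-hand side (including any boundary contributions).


V = {v ∈ H^1(0, 3) : v(0) = 0} (test functions vanish at x = 0 where u is specified); weak form: ∫_0^3 u'v' dx = ∫_0^3 (3*sin(π*x/3)) v dx + 2·v(3) for all v ∈ V.

Multiply both sides by a test function v and integrate from 0 to 3:
  ∫_0^3 −u''(x) v(x) dx = ∫_0^3 f(x) v(x) dx.
Integrate the LHS by parts once:
  ∫_0^3 −u'' v dx = −[u'(x) v(x)]_0^3 + ∫_0^3 u'(x) v'(x) dx.
Thus ∫_0^3 u'(x) v'(x) dx = ∫_0^3 f(x) v(x) dx + [u'(x) v(x)]_0^3.
Choose V so that boundary terms are either known or forced to vanish.
Mixed BC: u(0) = 0 (Dirichlet) and u'(3) = 2 (Neumann). Define V = {v ∈ H^1(0, 3) : v(0) = 0}. Then [u' v]_0^3 = u'(3)·v(3) − u'(0)·0 = 2·v(3).
Weak formulation: find u (satisfying any essential BC) such that ∫_0^3 u'(x) v'(x) dx = ∫_0^3 f v dx + 2·v(3) for all v ∈ V (Dirichlet at 0 absorbed into V; Neumann datum at x = 3 contributes the boundary term).
Substituting f(x) = 3*sin(π*x/3), the right-hand side is ∫_0^3 (3*sin(π*x/3)) v dx + 2·v(3).


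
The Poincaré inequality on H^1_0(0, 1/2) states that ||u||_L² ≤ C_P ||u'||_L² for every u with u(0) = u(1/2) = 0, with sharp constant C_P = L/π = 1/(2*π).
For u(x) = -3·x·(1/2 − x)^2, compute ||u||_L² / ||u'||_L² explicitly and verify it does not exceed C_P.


||u||_L² / ||u'||_L² = sqrt(14)/28 < C_P = 1/(2*π).

u(x) = -3·x·(1/2 − x)^2, so u'(x) = -9*x^2 + 6*x - 3/4.
u(x) = -3·x·(1/2 − x)^2 vanishes at x = 0 and x = 1/2, so u ∈ H^1_0(0, 1/2). Differentiate via the product rule and integrate the resulting polynomials term by term.
  ∫_0^1/2 u² dx = ∫_0^1/2 (9*x^6 - 18*x^5 + 27*x^4/2 - 9*x^3/2 + 9*x^2/16) dx. Term by term:
    ∫_0^1/2 9*x^6 dx = 9/896;  ∫_0^1/2 -18*x^5 dx = -3/64;  ∫_0^1/2 27*x^4/2 dx = 27/320;
    ∫_0^1/2 -9*x^3/2 dx = -9/128;  ∫_0^1/2 9*x^2/16 dx = 3/128.
  Sum: 9/896 − 3/64 + 27/320 − 9/128 + 3/128 = 3/4480.
  ∫_0^1/2 (u')² dx = ∫_0^1/2 (81*x^4 - 108*x^3 + 99*x^2/2 - 9*x + 9/16) dx. Term by term:
    ∫_0^1/2 81*x^4 dx = 81/160;  ∫_0^1/2 -108*x^3 dx = -27/16;  ∫_0^1/2 99*x^2/2 dx = 33/16;
    ∫_0^1/2 -9*x dx = -9/8;  ∫_0^1/2 9/16 dx = 9/32.
  Sum: 81/160 − 27/16 + 33/16 − 9/8 + 9/32 = 3/80.
∫_0^1/2 u² dx = 3/4480, so ||u||_L² = sqrt(210)/560.
∫_0^1/2 (u')² dx = 3/80, so ||u'||_L² = sqrt(15)/20.
Ratio ||u||_L² / ||u'||_L² = sqrt(14)/28.
Sharp Poincaré constant on H^1_0(0, 1/2) is C_P = L/π = 1/(2*π), achieved by sin(2*π·x).
A polynomial bump cannot attain the sharp Poincaré constant (only the first sine eigenfunction does), so the ratio is strictly less than C_P, consistent with ||u||_L² ≤ C_P ||u'||_L².


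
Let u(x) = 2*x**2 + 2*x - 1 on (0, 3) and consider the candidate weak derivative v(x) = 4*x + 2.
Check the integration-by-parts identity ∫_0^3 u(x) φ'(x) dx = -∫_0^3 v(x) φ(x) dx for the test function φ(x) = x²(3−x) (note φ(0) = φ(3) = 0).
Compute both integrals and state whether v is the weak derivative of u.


LHS = -621/10, RHS = -621/10. Yes, v = u' weakly.

u(x) = 2*x**2 + 2*x - 1, classical derivative u'(x) = 4*x + 2.
φ(x) = x²(3−x), so φ'(x) = 3*x*(2 - x).
Note φ(0) = φ(3) = 0, so the boundary term u·φ vanishes.
LHS = ∫_0^3 u(x) φ'(x) dx = ∫_0^3 (-6*x^4 + 6*x^3 + 15*x^2 - 6*x) dx. Term by term:
  ∫_0^3 -6*x^4 dx = -1458/5;  ∫_0^3 6*x^3 dx = 243/2;  ∫_0^3 15*x^2 dx = 135;
  ∫_0^3 -6*x dx = -27.
Sum: -1458/5 + 243/2 + 135 − 27 = -621/10.
So LHS = -621/10.
∫_0^3 v(x) φ(x) dx = ∫_0^3 (-4*x^4 + 10*x^3 + 6*x^2) dx. Term by term:
  ∫_0^3 -4*x^4 dx = -972/5;  ∫_0^3 10*x^3 dx = 405/2;  ∫_0^3 6*x^2 dx = 54.
Sum: -972/5 + 405/2 + 54 = 621/10.
So RHS = -∫_0^3 v(x) φ(x) dx = -621/10.
LHS = RHS, so the identity holds for this test φ.
Moreover u is smooth here and v(x) = u'(x) = 4*x + 2 pointwise, so the identity holds for every test function. Hence v is the weak derivative of u.


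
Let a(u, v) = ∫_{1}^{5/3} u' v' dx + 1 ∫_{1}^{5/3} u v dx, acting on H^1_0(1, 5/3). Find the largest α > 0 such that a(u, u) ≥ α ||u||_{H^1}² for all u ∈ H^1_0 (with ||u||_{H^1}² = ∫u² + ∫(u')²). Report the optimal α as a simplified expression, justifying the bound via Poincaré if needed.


α = 1

Coercivity of a(·,·) on H^1_0(1, 5/3) means a(u, u) ≥ α ||u||_{H^1}² for every u ∈ H^1_0.
The interval has length L = 2/3, and Poincaré/coercivity depend only on L. Here a(u, u) = ∫(u')² + (1)·∫u².
Here c = 1 ≥ 1, so a(u,u) = ∫(u')² + c∫u² ≥ ∫(u')² + ∫u² = ||u||_{H^1}², i.e. α = 1 works. No larger α is possible: a(u,u) ≥ α||u||_{H^1}² means (1−α)∫(u')² ≥ (α−c)∫u², and for the modes u_n = sin(nπ(x−x₀)/L) (x₀ the left endpoint) one has ∫u_n²/∫(u_n')² = (L/(nπ))² → 0, so a(u_n,u_n)/||u_n||_{H^1}² → 1. Hence the optimal constant is α = 1.
Therefore α = 1.


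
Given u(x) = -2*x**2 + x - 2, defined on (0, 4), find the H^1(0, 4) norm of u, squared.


||u||_{H^1}^2 = 15308/15

The H^1 norm (squared) on an interval (0, L) is
  ||u||_{H^1}^2 = ∫_0^L u(x)^2 dx + ∫_0^L u'(x)^2 dx.
Compute u'(x) = 1 - 4*x.
Then u(x)^2 = 4*x**4 - 4*x**3 + 9*x**2 - 4*x + 4 and u'(x)^2 = 16*x**2 - 8*x + 1.
Integrate each monomial from 0 to 4 using ∫_0^4 c·x^n dx = c·4^(n+1)/(n+1):
  ∫_0^4 u(x)^2 dx = ∫_0^4 (4*x^4 - 4*x^3 + 9*x^2 - 4*x + 4) dx. Term by term:
    ∫_0^4 4*x^4 dx = 4096/5;  ∫_0^4 -4*x^3 dx = -256;  ∫_0^4 9*x^2 dx = 192;
    ∫_0^4 -4*x dx = -32;  ∫_0^4 4 dx = 16.
  Sum: 4096/5 − 256 + 192 − 32 + 16 = 3696/5.
  ∫_0^4 u'(x)^2 dx = ∫_0^4 (16*x^2 - 8*x + 1) dx. Term by term:
    ∫_0^4 16*x^2 dx = 1024/3;  ∫_0^4 -8*x dx = -64;  ∫_0^4 1 dx = 4.
  Sum: 1024/3 − 64 + 4 = 844/3.
Adding: ||u||_{H^1}^2 = 3696/5 + 844/3 = 15308/15.


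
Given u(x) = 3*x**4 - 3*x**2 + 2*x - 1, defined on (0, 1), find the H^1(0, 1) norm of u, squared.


||u||_{H^1}^2 = 122/15

The H^1 norm (squared) on an interval (0, L) is
  ||u||_{H^1}^2 = ∫_0^L u(x)^2 dx + ∫_0^L u'(x)^2 dx.
Compute u'(x) = 12*x**3 - 6*x + 2.
Then u(x)^2 = 9*x**8 - 18*x**6 + 12*x**5 + 3*x**4 - 12*x**3 + 10*x**2 - 4*x + 1 and u'(x)^2 = 144*x**6 - 144*x**4 + 48*x**3 + 36*x**2 - 24*x + 4.
Integrate each monomial from 0 to 1 using ∫_0^1 c·x^n dx = c·1^(n+1)/(n+1):
  ∫_0^1 u(x)^2 dx = ∫_0^1 (9*x^8 - 18*x^6 + 12*x^5 + 3*x^4 - 12*x^3 + 10*x^2 - 4*x + 1) dx. Term by term:
    ∫_0^1 9*x^8 dx = 1;  ∫_0^1 -18*x^6 dx = -18/7;  ∫_0^1 12*x^5 dx = 2;
    ∫_0^1 3*x^4 dx = 3/5;  ∫_0^1 -12*x^3 dx = -3;  ∫_0^1 10*x^2 dx = 10/3;
    ∫_0^1 -4*x dx = -2;  ∫_0^1 1 dx = 1.
  Sum: 1 − 18/7 + 2 + 3/5 − 3 + 10/3 − 2 + 1 = 38/105.
  ∫_0^1 u'(x)^2 dx = ∫_0^1 (144*x^6 - 144*x^4 + 48*x^3 + 36*x^2 - 24*x + 4) dx. Term by term:
    ∫_0^1 144*x^6 dx = 144/7;  ∫_0^1 -144*x^4 dx = -144/5;  ∫_0^1 48*x^3 dx = 12;
    ∫_0^1 36*x^2 dx = 12;  ∫_0^1 -24*x dx = -12;  ∫_0^1 4 dx = 4.
  Sum: 144/7 − 144/5 + 12 + 12 − 12 + 4 = 272/35.
Adding: ||u||_{H^1}^2 = 38/105 + 272/35 = 122/15.


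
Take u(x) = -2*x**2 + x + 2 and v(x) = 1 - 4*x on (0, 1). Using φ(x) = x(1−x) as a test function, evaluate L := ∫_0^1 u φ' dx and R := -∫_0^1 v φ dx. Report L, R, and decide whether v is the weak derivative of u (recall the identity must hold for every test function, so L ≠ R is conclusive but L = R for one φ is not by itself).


LHS = 1/6, RHS = 1/6. Yes, v = u' weakly.

u(x) = -2*x**2 + x + 2, classical derivative u'(x) = 1 - 4*x.
φ(x) = x(1−x), so φ'(x) = 1 - 2*x.
Note φ(0) = φ(1) = 0, so the boundary term u·φ vanishes.
LHS = ∫_0^1 u(x) φ'(x) dx = ∫_0^1 (4*x^3 - 4*x^2 - 3*x + 2) dx. Term by term:
  ∫_0^1 4*x^3 dx = 1;  ∫_0^1 -4*x^2 dx = -4/3;  ∫_0^1 -3*x dx = -3/2;
  ∫_0^1 2 dx = 2.
Sum: 1 − 4/3 − 3/2 + 2 = 1/6.
So LHS = 1/6.
∫_0^1 v(x) φ(x) dx = ∫_0^1 (4*x^3 - 5*x^2 + x) dx. Term by term:
  ∫_0^1 4*x^3 dx = 1;  ∫_0^1 -5*x^2 dx = -5/3;  ∫_0^1 x dx = 1/2.
Sum: 1 − 5/3 + 1/2 = -1/6.
So RHS = -∫_0^1 v(x) φ(x) dx = 1/6.
LHS = RHS, so the identity holds for this test φ.
Moreover u is smooth here and v(x) = u'(x) = 1 - 4*x pointwise, so the identity holds for every test function. Hence v is the weak derivative of u.


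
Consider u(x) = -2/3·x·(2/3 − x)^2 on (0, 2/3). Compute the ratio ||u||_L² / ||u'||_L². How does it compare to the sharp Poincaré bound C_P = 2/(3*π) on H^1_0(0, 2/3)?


||u||_L² / ||u'||_L² = sqrt(14)/21 < C_P = 2/(3*π).

u(x) = -2/3·x·(2/3 − x)^2, so u'(x) = -2*x^2 + 16*x/9 - 8/27.
u(x) = -2/3·x·(2/3 − x)^2 vanishes at x = 0 and x = 2/3, so u ∈ H^1_0(0, 2/3). Differentiate via the product rule and integrate the resulting polynomials term by term.
  ∫_0^2/3 u² dx = ∫_0^2/3 (4*x^6/9 - 32*x^5/27 + 32*x^4/27 - 128*x^3/243 + 64*x^2/729) dx. Term by term:
    ∫_0^2/3 4*x^6/9 dx = 512/137781;  ∫_0^2/3 -32*x^5/27 dx = -1024/59049;  ∫_0^2/3 32*x^4/27 dx = 1024/32805;
    ∫_0^2/3 -128*x^3/243 dx = -512/19683;  ∫_0^2/3 64*x^2/729 dx = 512/59049.
  Sum: 512/137781 − 1024/59049 + 1024/32805 − 512/19683 + 512/59049 = 512/2066715.
  ∫_0^2/3 (u')² dx = ∫_0^2/3 (4*x^4 - 64*x^3/9 + 352*x^2/81 - 256*x/243 + 64/729) dx. Term by term:
    ∫_0^2/3 4*x^4 dx = 128/1215;  ∫_0^2/3 -64*x^3/9 dx = -256/729;  ∫_0^2/3 352*x^2/81 dx = 2816/6561;
    ∫_0^2/3 -256*x/243 dx = -512/2187;  ∫_0^2/3 64/729 dx = 128/2187.
  Sum: 128/1215 − 256/729 + 2816/6561 − 512/2187 + 128/2187 = 256/32805.
∫_0^2/3 u² dx = 512/2066715, so ||u||_L² = 16*sqrt(70)/8505.
∫_0^2/3 (u')² dx = 256/32805, so ||u'||_L² = 16*sqrt(5)/405.
Ratio ||u||_L² / ||u'||_L² = sqrt(14)/21.
Sharp Poincaré constant on H^1_0(0, 2/3) is C_P = L/π = 2/(3*π), achieved by sin(3*π/2·x).
A polynomial bump cannot attain the sharp Poincaré constant (only the first sine eigenfunction does), so the ratio is strictly less than C_P, consistent with ||u||_L² ≤ C_P ||u'||_L².


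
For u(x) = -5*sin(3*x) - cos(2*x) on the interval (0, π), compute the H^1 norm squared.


||u||_{H^1(0,π)}^2 = 60 + 255*π/2

u'(x) = 2*sin(2*x) - 15*cos(3*x).
Expand u² and (u')² and integrate term by term on (0, π), using: for integers n ≥ 1, ∫_0^π sin²(nx) dx = ∫_0^π cos²(nx) dx = π/2; for n ≠ n', ∫_0^π sin(nx)sin(n'x) dx = ∫_0^π cos(nx)cos(n'x) dx = 0; and by product-to-sum, ∫_0^π sin(nx)cos(n'x) dx = ½∫_0^π [sin((n+n')x) + sin((n−n')x)] dx, which is 0 when n+n' is even and 2n/(n²−n'²) when n+n' is odd (it need not vanish on (0, π)).
  u² squared terms: (-1)²·∫cos(2x)² dx = 1·π/2 = π/2;  (-5)²·∫sin(3x)² dx = 25·π/2 = 25*π/2.
  u² cross terms: 2·(-1)·(-5)·∫cos(2x)·sin(3x) dx = 10·(6/5) = 12.
  So ∫_0^π u² dx = π/2 + 25*π/2 + 12 = 12 + 13*π.
  (u')² squared terms: (-15)²·∫cos(3x)² dx = 225·π/2 = 225*π/2;  (2)²·∫sin(2x)² dx = 4·π/2 = 2*π.
  (u')² cross terms: 2·(-15)·(2)·∫cos(3x)·sin(2x) dx = -60·(-4/5) = 48.
  So ∫_0^π (u')² dx = 225*π/2 + 2*π + 48 = 48 + 229*π/2.
||u||_{H^1}^2 = (12 + 13*π) + (48 + 229*π/2) = 60 + 255*π/2.


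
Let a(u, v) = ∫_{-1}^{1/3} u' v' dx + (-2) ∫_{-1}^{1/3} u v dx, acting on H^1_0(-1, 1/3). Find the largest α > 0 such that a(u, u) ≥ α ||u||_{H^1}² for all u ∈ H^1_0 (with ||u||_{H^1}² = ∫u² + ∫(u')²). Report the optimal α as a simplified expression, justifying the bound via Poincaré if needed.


α = (-32 + 9*π^2)/(16 + 9*π^2)

Coercivity of a(·,·) on H^1_0(-1, 1/3) means a(u, u) ≥ α ||u||_{H^1}² for every u ∈ H^1_0.
The interval has length L = 4/3, and Poincaré/coercivity depend only on L. Here a(u, u) = ∫(u')² + (-2)·∫u².
Here c = -2 < 0 with |c| < (π/L)² = 9*π^2/16, so coercivity still holds. The condition a(u,u) ≥ α||u||_{H^1}² reads (1−α)∫(u')² ≥ (α−c)∫u². Any admissible α is ≤ 1 (rapidly oscillating u have ∫u²/∫(u')² → 0), and α = 1 would force 0 ≥ (1−c)∫u², impossible since c < 1; so 1−α > 0. By the sharp Poincaré inequality on H^1_0 of an interval of length L, ∫(u')² ≥ (π/L)²∫u² with equality for the first sine mode sin(π(x−x₀)/L) (x₀ the left endpoint), so the inequality holds for all u iff (1−α)(π/L)² ≥ α − c, i.e. α ≤ ((π/L)² + c)/((π/L)² + 1) = (1 + c(L/π)²)/(1 + (L/π)²). (Direct route, valid since c ≤ 0: Poincaré gives c∫u² ≥ c(L/π)²∫(u')², so a(u,u) ≥ (1 + c(L/π)²)∫(u')², while ||u||_{H^1}² ≤ (1 + (L/π)²)∫(u')²; dividing yields the same α.) With (π/L)² = 9*π^2/16 and c = -2, the largest admissible constant is α = ((π/L)² + c)/((π/L)² + 1).
Simplifying, α = (-32 + 9*π^2)/(16 + 9*π^2).


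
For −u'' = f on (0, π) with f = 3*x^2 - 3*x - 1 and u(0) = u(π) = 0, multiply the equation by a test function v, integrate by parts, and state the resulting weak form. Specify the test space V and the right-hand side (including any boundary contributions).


V = H^1_0(0, π) (so v(0) = v(π) = 0); weak form: ∫_0^π u'v' dx = ∫_0^π (3*x^2 - 3*x - 1) v dx for all v ∈ V.

Multiply both sides by a test function v and integrate from 0 to π:
  ∫_0^π −u''(x) v(x) dx = ∫_0^π f(x) v(x) dx.
Integrate the LHS by parts once:
  ∫_0^π −u'' v dx = −[u'(x) v(x)]_0^π + ∫_0^π u'(x) v'(x) dx.
Thus ∫_0^π u'(x) v'(x) dx = ∫_0^π f(x) v(x) dx + [u'(x) v(x)]_0^π.
Choose V so that boundary terms are either known or forced to vanish.
u is Dirichlet: u(0) = u(π) = 0. Let V = H^1_0(0, π); then v(0) = v(π) = 0, and [u' v]_0^π = 0.
Weak formulation: find u (satisfying any essential BC) such that ∫_0^π u'(x) v'(x) dx = ∫_0^π f v dx for all v ∈ V.
Substituting f(x) = 3*x^2 - 3*x - 1, the right-hand side is ∫_0^π (3*x^2 - 3*x - 1) v dx.


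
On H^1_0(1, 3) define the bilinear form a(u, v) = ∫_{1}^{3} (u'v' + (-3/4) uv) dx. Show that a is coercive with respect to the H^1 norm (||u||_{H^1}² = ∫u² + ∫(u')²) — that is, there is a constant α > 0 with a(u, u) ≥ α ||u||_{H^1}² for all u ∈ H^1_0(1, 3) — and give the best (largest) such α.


α = (-3 + π^2)/(4 + π^2)

Coercivity of a(·,·) on H^1_0(1, 3) means a(u, u) ≥ α ||u||_{H^1}² for every u ∈ H^1_0.
The interval has length L = 2, and Poincaré/coercivity depend only on L. Here a(u, u) = ∫(u')² + (-3/4)·∫u².
Here c = -3/4 < 0 with |c| < (π/L)² = π^2/4, so coercivity still holds. The condition a(u,u) ≥ α||u||_{H^1}² reads (1−α)∫(u')² ≥ (α−c)∫u². Any admissible α is ≤ 1 (rapidly oscillating u have ∫u²/∫(u')² → 0), and α = 1 would force 0 ≥ (1−c)∫u², impossible since c < 1; so 1−α > 0. By the sharp Poincaré inequality on H^1_0 of an interval of length L, ∫(u')² ≥ (π/L)²∫u² with equality for the first sine mode sin(π(x−x₀)/L) (x₀ the left endpoint), so the inequality holds for all u iff (1−α)(π/L)² ≥ α − c, i.e. α ≤ ((π/L)² + c)/((π/L)² + 1) = (1 + c(L/π)²)/(1 + (L/π)²). (Direct route, valid since c ≤ 0: Poincaré gives c∫u² ≥ c(L/π)²∫(u')², so a(u,u) ≥ (1 + c(L/π)²)∫(u')², while ||u||_{H^1}² ≤ (1 + (L/π)²)∫(u')²; dividing yields the same α.) With (π/L)² = π^2/4 and c = -3/4, the largest admissible constant is α = ((π/L)² + c)/((π/L)² + 1).
Simplifying, α = (-3 + π^2)/(4 + π^2).


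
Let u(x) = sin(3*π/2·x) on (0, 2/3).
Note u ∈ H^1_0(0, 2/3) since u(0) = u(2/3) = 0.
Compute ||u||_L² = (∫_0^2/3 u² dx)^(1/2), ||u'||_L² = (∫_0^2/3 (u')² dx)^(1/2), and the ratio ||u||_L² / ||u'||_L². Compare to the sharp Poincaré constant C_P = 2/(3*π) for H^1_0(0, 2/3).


||u||_L² / ||u'||_L² = 2/(3*π) = C_P.

u(x) = sin(3*π/2·x), so u'(x) = 3*π*cos(3*π*x/2)/2.
Writing u(x) = A·sin(kπx/L) with A = 1 and k = 1, use ∫_0^L sin²(kπx/L) dx = L/2 and ∫_0^L cos²(kπx/L) dx = L/2.
u² = 1·sin²(3*π/2·x) and (u')² = 9*π^2/4·cos²(3*π/2·x), and each of sin², cos² integrates to L/2 = 1/3 over (0, 2/3).
∫_0^2/3 u² dx = 1/3, so ||u||_L² = sqrt(3)/3.
∫_0^2/3 (u')² dx = 3*π^2/4, so ||u'||_L² = sqrt(3)*π/2.
Ratio ||u||_L² / ||u'||_L² = 2/(3*π).
Sharp Poincaré constant on H^1_0(0, 2/3) is C_P = L/π = 2/(3*π), achieved by sin(3*π/2·x).
This is the k = 1 eigenfunction (up to amplitude), so the ratio equals the sharp Poincaré constant exactly.


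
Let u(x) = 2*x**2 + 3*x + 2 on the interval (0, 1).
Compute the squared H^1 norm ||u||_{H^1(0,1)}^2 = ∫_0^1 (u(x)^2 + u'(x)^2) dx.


||u||_{H^1}^2 = 229/5

The H^1 norm (squared) on an interval (0, L) is
  ||u||_{H^1}^2 = ∫_0^L u(x)^2 dx + ∫_0^L u'(x)^2 dx.
Compute u'(x) = 4*x + 3.
Then u(x)^2 = 4*x**4 + 12*x**3 + 17*x**2 + 12*x + 4 and u'(x)^2 = 16*x**2 + 24*x + 9.
Integrate each monomial from 0 to 1 using ∫_0^1 c·x^n dx = c·1^(n+1)/(n+1):
  ∫_0^1 u(x)^2 dx = ∫_0^1 (4*x^4 + 12*x^3 + 17*x^2 + 12*x + 4) dx. Term by term:
    ∫_0^1 4*x^4 dx = 4/5;  ∫_0^1 12*x^3 dx = 3;  ∫_0^1 17*x^2 dx = 17/3;
    ∫_0^1 12*x dx = 6;  ∫_0^1 4 dx = 4.
  Sum: 4/5 + 3 + 17/3 + 6 + 4 = 292/15.
  ∫_0^1 u'(x)^2 dx = ∫_0^1 (16*x^2 + 24*x + 9) dx. Term by term:
    ∫_0^1 16*x^2 dx = 16/3;  ∫_0^1 24*x dx = 12;  ∫_0^1 9 dx = 9.
  Sum: 16/3 + 12 + 9 = 79/3.
Adding: ||u||_{H^1}^2 = 292/15 + 79/3 = 229/5.


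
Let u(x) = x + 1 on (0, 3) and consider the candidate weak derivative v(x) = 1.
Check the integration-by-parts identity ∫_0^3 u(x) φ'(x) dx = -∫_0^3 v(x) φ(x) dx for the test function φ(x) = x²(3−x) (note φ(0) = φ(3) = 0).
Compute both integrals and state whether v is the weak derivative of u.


LHS = -27/4, RHS = -27/4. Yes, v = u' weakly.

u(x) = x + 1, classical derivative u'(x) = 1.
φ(x) = x²(3−x), so φ'(x) = 3*x*(2 - x).
Note φ(0) = φ(3) = 0, so the boundary term u·φ vanishes.
LHS = ∫_0^3 u(x) φ'(x) dx = ∫_0^3 (-3*x^3 + 3*x^2 + 6*x) dx. Term by term:
  ∫_0^3 -3*x^3 dx = -243/4;  ∫_0^3 3*x^2 dx = 27;  ∫_0^3 6*x dx = 27.
Sum: -243/4 + 27 + 27 = -27/4.
So LHS = -27/4.
∫_0^3 v(x) φ(x) dx = ∫_0^3 (-x^3 + 3*x^2) dx. Term by term:
  ∫_0^3 -x^3 dx = -81/4;  ∫_0^3 3*x^2 dx = 27.
Sum: -81/4 + 27 = 27/4.
So RHS = -∫_0^3 v(x) φ(x) dx = -27/4.
LHS = RHS, so the identity holds for this test φ.
Moreover u is smooth here and v(x) = u'(x) = 1 pointwise, so the identity holds for every test function. Hence v is the weak derivative of u.


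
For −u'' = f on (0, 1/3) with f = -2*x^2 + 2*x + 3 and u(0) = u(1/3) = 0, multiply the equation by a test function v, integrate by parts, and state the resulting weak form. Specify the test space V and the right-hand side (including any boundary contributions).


V = H^1_0(0, 1/3) (so v(0) = v(1/3) = 0); weak form: ∫_0^1/3 u'v' dx = ∫_0^1/3 (-2*x^2 + 2*x + 3) v dx for all v ∈ V.

Multiply both sides by a test function v and integrate from 0 to 1/3:
  ∫_0^1/3 −u''(x) v(x) dx = ∫_0^1/3 f(x) v(x) dx.
Integrate the LHS by parts once:
  ∫_0^1/3 −u'' v dx = −[u'(x) v(x)]_0^1/3 + ∫_0^1/3 u'(x) v'(x) dx.
Thus ∫_0^1/3 u'(x) v'(x) dx = ∫_0^1/3 f(x) v(x) dx + [u'(x) v(x)]_0^1/3.
Choose V so that boundary terms are either known or forced to vanish.
u is Dirichlet: u(0) = u(1/3) = 0. Let V = H^1_0(0, 1/3); then v(0) = v(1/3) = 0, and [u' v]_0^1/3 = 0.
Weak formulation: find u (satisfying any essential BC) such that ∫_0^1/3 u'(x) v'(x) dx = ∫_0^1/3 f v dx for all v ∈ V.
Substituting f(x) = -2*x^2 + 2*x + 3, the right-hand side is ∫_0^1/3 (-2*x^2 + 2*x + 3) v dx.


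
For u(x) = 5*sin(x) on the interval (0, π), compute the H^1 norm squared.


||u||_{H^1(0,π)}^2 = 25*π

u'(x) = 5*cos(x).
Expand u² and (u')² and integrate term by term on (0, π), using: for integers n ≥ 1, ∫_0^π sin²(nx) dx = ∫_0^π cos²(nx) dx = π/2; for n ≠ n', ∫_0^π sin(nx)sin(n'x) dx = ∫_0^π cos(nx)cos(n'x) dx = 0; and by product-to-sum, ∫_0^π sin(nx)cos(n'x) dx = ½∫_0^π [sin((n+n')x) + sin((n−n')x)] dx, which is 0 when n+n' is even and 2n/(n²−n'²) when n+n' is odd (it need not vanish on (0, π)).
  u² squared terms: (5)²·∫sin(x)² dx = 25·π/2 = 25*π/2.
  So ∫_0^π u² dx = 25*π/2.
  (u')² squared terms: (5)²·∫cos(x)² dx = 25·π/2 = 25*π/2.
  So ∫_0^π (u')² dx = 25*π/2.
||u||_{H^1}^2 = (25*π/2) + (25*π/2) = 25*π.


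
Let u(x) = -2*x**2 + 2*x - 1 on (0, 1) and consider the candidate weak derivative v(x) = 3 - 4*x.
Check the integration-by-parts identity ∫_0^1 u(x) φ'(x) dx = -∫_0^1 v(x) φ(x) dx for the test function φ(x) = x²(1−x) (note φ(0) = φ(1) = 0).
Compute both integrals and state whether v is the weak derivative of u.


LHS = 1/30, RHS = -1/20. No, v is not the weak derivative of u.

u(x) = -2*x**2 + 2*x - 1, classical derivative u'(x) = 2 - 4*x.
φ(x) = x²(1−x), so φ'(x) = x*(2 - 3*x).
Note φ(0) = φ(1) = 0, so the boundary term u·φ vanishes.
LHS = ∫_0^1 u(x) φ'(x) dx = ∫_0^1 (6*x^4 - 10*x^3 + 7*x^2 - 2*x) dx. Term by term:
  ∫_0^1 6*x^4 dx = 6/5;  ∫_0^1 -10*x^3 dx = -5/2;  ∫_0^1 7*x^2 dx = 7/3;
  ∫_0^1 -2*x dx = -1.
Sum: 6/5 − 5/2 + 7/3 − 1 = 1/30.
So LHS = 1/30.
∫_0^1 v(x) φ(x) dx = ∫_0^1 (4*x^4 - 7*x^3 + 3*x^2) dx. Term by term:
  ∫_0^1 4*x^4 dx = 4/5;  ∫_0^1 -7*x^3 dx = -7/4;  ∫_0^1 3*x^2 dx = 1.
Sum: 4/5 − 7/4 + 1 = 1/20.
So RHS = -∫_0^1 v(x) φ(x) dx = -1/20.
LHS − RHS = 1/12 ≠ 0, so the identity fails.
(For a valid weak derivative the identity must hold for EVERY test function, in particular this one. The failure shows v is NOT the weak derivative of u.)
Correct weak derivative would be u'(x) = 2 - 4*x.


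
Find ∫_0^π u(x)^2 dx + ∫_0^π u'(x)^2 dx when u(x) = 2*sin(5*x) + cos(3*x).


||u||_{H^1(0,π)}^2 = 57*π

u'(x) = -3*sin(3*x) + 10*cos(5*x).
Expand u² and (u')² and integrate term by term on (0, π), using: for integers n ≥ 1, ∫_0^π sin²(nx) dx = ∫_0^π cos²(nx) dx = π/2; for n ≠ n', ∫_0^π sin(nx)sin(n'x) dx = ∫_0^π cos(nx)cos(n'x) dx = 0; and by product-to-sum, ∫_0^π sin(nx)cos(n'x) dx = ½∫_0^π [sin((n+n')x) + sin((n−n')x)] dx, which is 0 when n+n' is even and 2n/(n²−n'²) when n+n' is odd (it need not vanish on (0, π)).
  u² squared terms: (2)²·∫sin(5x)² dx = 4·π/2 = 2*π;  (1)²·∫cos(3x)² dx = 1·π/2 = π/2.
  u² cross terms: 2·(2)·(1)·∫sin(5x)·cos(3x) dx = 4·(0) = 0.
  So ∫_0^π u² dx = 2*π + π/2 + 0 = 5*π/2.
  (u')² squared terms: (-3)²·∫sin(3x)² dx = 9·π/2 = 9*π/2;  (10)²·∫cos(5x)² dx = 100·π/2 = 50*π.
  (u')² cross terms: 2·(-3)·(10)·∫sin(3x)·cos(5x) dx = -60·(0) = 0.
  So ∫_0^π (u')² dx = 9*π/2 + 50*π + 0 = 109*π/2.
||u||_{H^1}^2 = (5*π/2) + (109*π/2) = 57*π.


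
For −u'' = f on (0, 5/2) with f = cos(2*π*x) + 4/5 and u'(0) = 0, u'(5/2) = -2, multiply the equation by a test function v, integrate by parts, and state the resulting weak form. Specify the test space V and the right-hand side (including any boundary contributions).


V = H^1(0, 5/2) (v unrestricted at boundary; u is determined up to an additive constant); weak form: ∫_0^5/2 u'v' dx = ∫_0^5/2 (cos(2*π*x) + 4/5) v dx − 2·v(5/2) for all v ∈ V.

Multiply both sides by a test function v and integrate from 0 to 5/2:
  ∫_0^5/2 −u''(x) v(x) dx = ∫_0^5/2 f(x) v(x) dx.
Integrate the LHS by parts once:
  ∫_0^5/2 −u'' v dx = −[u'(x) v(x)]_0^5/2 + ∫_0^5/2 u'(x) v'(x) dx.
Thus ∫_0^5/2 u'(x) v'(x) dx = ∫_0^5/2 f(x) v(x) dx + [u'(x) v(x)]_0^5/2.
Choose V so that boundary terms are either known or forced to vanish.
u has inhomogeneous Neumann u'(0) = 0, u'(5/2) = -2. [u' v]_0^5/2 = (-2)·v(5/2) − (0)·v(0) = − 2·v(5/2). Take V = H^1(0, 5/2); boundary term becomes part of RHS.
Weak formulation: find u (satisfying any essential BC) such that ∫_0^5/2 u'(x) v'(x) dx = ∫_0^5/2 f v dx − 2·v(5/2) for all v ∈ V (Neumann data are natural BCs: they enter the RHS as boundary terms).
Substituting f(x) = cos(2*π*x) + 4/5, the right-hand side is ∫_0^5/2 (cos(2*π*x) + 4/5) v dx − 2·v(5/2).
Compatibility check (pure Neumann): taking v ≡ 1 ∈ V gives 0 = ∫_0^5/2 f dx + (-2) − (0), i.e. ∫_0^5/2 f dx must equal u'(0) − u'(5/2) = 2. Indeed ∫_0^5/2 (cos(2*π*x) + 4/5) dx = 2, so the data are compatible. The solution is then unique only up to an additive constant (fix it e.g. by requiring ∫_0^5/2 u dx = 0).


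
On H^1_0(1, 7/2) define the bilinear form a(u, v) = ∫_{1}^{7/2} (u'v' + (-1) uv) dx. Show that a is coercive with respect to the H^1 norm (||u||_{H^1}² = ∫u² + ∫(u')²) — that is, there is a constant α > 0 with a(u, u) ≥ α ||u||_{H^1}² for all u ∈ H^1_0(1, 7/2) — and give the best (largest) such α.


α = (-25 + 4*π^2)/(25 + 4*π^2)

Coercivity of a(·,·) on H^1_0(1, 7/2) means a(u, u) ≥ α ||u||_{H^1}² for every u ∈ H^1_0.
The interval has length L = 5/2, and Poincaré/coercivity depend only on L. Here a(u, u) = ∫(u')² + (-1)·∫u².
Here c = -1 < 0 with |c| < (π/L)² = 4*π^2/25, so coercivity still holds. The condition a(u,u) ≥ α||u||_{H^1}² reads (1−α)∫(u')² ≥ (α−c)∫u². Any admissible α is ≤ 1 (rapidly oscillating u have ∫u²/∫(u')² → 0), and α = 1 would force 0 ≥ (1−c)∫u², impossible since c < 1; so 1−α > 0. By the sharp Poincaré inequality on H^1_0 of an interval of length L, ∫(u')² ≥ (π/L)²∫u² with equality for the first sine mode sin(π(x−x₀)/L) (x₀ the left endpoint), so the inequality holds for all u iff (1−α)(π/L)² ≥ α − c, i.e. α ≤ ((π/L)² + c)/((π/L)² + 1) = (1 + c(L/π)²)/(1 + (L/π)²). (Direct route, valid since c ≤ 0: Poincaré gives c∫u² ≥ c(L/π)²∫(u')², so a(u,u) ≥ (1 + c(L/π)²)∫(u')², while ||u||_{H^1}² ≤ (1 + (L/π)²)∫(u')²; dividing yields the same α.) With (π/L)² = 4*π^2/25 and c = -1, the largest admissible constant is α = ((π/L)² + c)/((π/L)² + 1).
Simplifying, α = (-25 + 4*π^2)/(25 + 4*π^2).


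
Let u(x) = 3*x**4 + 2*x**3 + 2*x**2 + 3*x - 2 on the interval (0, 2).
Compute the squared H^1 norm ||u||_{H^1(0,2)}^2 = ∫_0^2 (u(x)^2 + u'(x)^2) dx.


||u||_{H^1}^2 = 755242/105

The H^1 norm (squared) on an interval (0, L) is
  ||u||_{H^1}^2 = ∫_0^L u(x)^2 dx + ∫_0^L u'(x)^2 dx.
Compute u'(x) = 12*x**3 + 6*x**2 + 4*x + 3.
Then u(x)^2 = 9*x**8 + 12*x**7 + 16*x**6 + 26*x**5 + 4*x**4 + 4*x**3 + x**2 - 12*x + 4 and u'(x)^2 = 144*x**6 + 144*x**5 + 132*x**4 + 120*x**3 + 52*x**2 + 24*x + 9.
Integrate each monomial from 0 to 2 using ∫_0^2 c·x^n dx = c·2^(n+1)/(n+1):
  ∫_0^2 u(x)^2 dx = ∫_0^2 (9*x^8 + 12*x^7 + 16*x^6 + 26*x^5 + 4*x^4 + 4*x^3 + x^2 - 12*x + 4) dx. Term by term:
    ∫_0^2 9*x^8 dx = 512;  ∫_0^2 12*x^7 dx = 384;  ∫_0^2 16*x^6 dx = 2048/7;
    ∫_0^2 26*x^5 dx = 832/3;  ∫_0^2 4*x^4 dx = 128/5;  ∫_0^2 4*x^3 dx = 16;
    ∫_0^2 x^2 dx = 8/3;  ∫_0^2 -12*x dx = -24;  ∫_0^2 4 dx = 8.
  Sum: 512 + 384 + 2048/7 + 832/3 + 128/5 + 16 + 8/3 − 24 + 8 = 52296/35.
  ∫_0^2 u'(x)^2 dx = ∫_0^2 (144*x^6 + 144*x^5 + 132*x^4 + 120*x^3 + 52*x^2 + 24*x + 9) dx. Term by term:
    ∫_0^2 144*x^6 dx = 18432/7;  ∫_0^2 144*x^5 dx = 1536;  ∫_0^2 132*x^4 dx = 4224/5;
    ∫_0^2 120*x^3 dx = 480;  ∫_0^2 52*x^2 dx = 416/3;  ∫_0^2 24*x dx = 48;
    ∫_0^2 9 dx = 18.
  Sum: 18432/7 + 1536 + 4224/5 + 480 + 416/3 + 48 + 18 = 598354/105.
Adding: ||u||_{H^1}^2 = 52296/35 + 598354/105 = 755242/105.


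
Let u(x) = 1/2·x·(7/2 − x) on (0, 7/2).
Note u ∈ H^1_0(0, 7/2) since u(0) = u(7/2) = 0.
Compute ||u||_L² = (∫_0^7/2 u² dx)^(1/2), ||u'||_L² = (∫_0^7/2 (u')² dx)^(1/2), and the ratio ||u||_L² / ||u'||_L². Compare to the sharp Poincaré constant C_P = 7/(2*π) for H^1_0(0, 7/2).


||u||_L² / ||u'||_L² = 7*sqrt(10)/20 < C_P = 7/(2*π).

u(x) = 1/2·x·(7/2 − x), so u'(x) = 7/4 - x.
u(x) = 1/2·x·(7/2 − x) vanishes at x = 0 and x = 7/2, so u ∈ H^1_0(0, 7/2). Differentiate via the product rule and integrate the resulting polynomials term by term.
  ∫_0^7/2 u² dx = ∫_0^7/2 (x^4/4 - 7*x^3/4 + 49*x^2/16) dx. Term by term:
    ∫_0^7/2 x^4/4 dx = 16807/640;  ∫_0^7/2 -7*x^3/4 dx = -16807/256;  ∫_0^7/2 49*x^2/16 dx = 16807/384.
  Sum: 16807/640 − 16807/256 + 16807/384 = 16807/3840.
  ∫_0^7/2 (u')² dx = ∫_0^7/2 (x^2 - 7*x/2 + 49/16) dx. Term by term:
    ∫_0^7/2 x^2 dx = 343/24;  ∫_0^7/2 -7*x/2 dx = -343/16;  ∫_0^7/2 49/16 dx = 343/32.
  Sum: 343/24 − 343/16 + 343/32 = 343/96.
∫_0^7/2 u² dx = 16807/3840, so ||u||_L² = 49*sqrt(105)/240.
∫_0^7/2 (u')² dx = 343/96, so ||u'||_L² = 7*sqrt(42)/24.
Ratio ||u||_L² / ||u'||_L² = 7*sqrt(10)/20.
Sharp Poincaré constant on H^1_0(0, 7/2) is C_P = L/π = 7/(2*π), achieved by sin(2*π/7·x).
A polynomial bump cannot attain the sharp Poincaré constant (only the first sine eigenfunction does), so the ratio is strictly less than C_P, consistent with ||u||_L² ≤ C_P ||u'||_L².


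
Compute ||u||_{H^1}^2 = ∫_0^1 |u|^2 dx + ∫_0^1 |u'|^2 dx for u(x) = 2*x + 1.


||u||_{H^1}^2 = 25/3

The H^1 norm (squared) on an interval (0, L) is
  ||u||_{H^1}^2 = ∫_0^L u(x)^2 dx + ∫_0^L u'(x)^2 dx.
Compute u'(x) = 2.
Then u(x)^2 = 4*x**2 + 4*x + 1 and u'(x)^2 = 4.
Integrate each monomial from 0 to 1 using ∫_0^1 c·x^n dx = c·1^(n+1)/(n+1):
  ∫_0^1 u(x)^2 dx = ∫_0^1 (4*x^2 + 4*x + 1) dx. Term by term:
    ∫_0^1 4*x^2 dx = 4/3;  ∫_0^1 4*x dx = 2;  ∫_0^1 1 dx = 1.
  Sum: 4/3 + 2 + 1 = 13/3.
  ∫_0^1 u'(x)^2 dx = ∫_0^1 (4) dx. Term by term:
    ∫_0^1 4 dx = 4.
Adding: ||u||_{H^1}^2 = 13/3 + 4 = 25/3.


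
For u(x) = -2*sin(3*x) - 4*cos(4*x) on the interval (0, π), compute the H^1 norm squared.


||u||_{H^1(0,π)}^2 = -1632/7 + 156*π

u'(x) = 16*sin(4*x) - 6*cos(3*x).
Expand u² and (u')² and integrate term by term on (0, π), using: for integers n ≥ 1, ∫_0^π sin²(nx) dx = ∫_0^π cos²(nx) dx = π/2; for n ≠ n', ∫_0^π sin(nx)sin(n'x) dx = ∫_0^π cos(nx)cos(n'x) dx = 0; and by product-to-sum, ∫_0^π sin(nx)cos(n'x) dx = ½∫_0^π [sin((n+n')x) + sin((n−n')x)] dx, which is 0 when n+n' is even and 2n/(n²−n'²) when n+n' is odd (it need not vanish on (0, π)).
  u² squared terms: (-4)²·∫cos(4x)² dx = 16·π/2 = 8*π;  (-2)²·∫sin(3x)² dx = 4·π/2 = 2*π.
  u² cross terms: 2·(-4)·(-2)·∫cos(4x)·sin(3x) dx = 16·(-6/7) = -96/7.
  So ∫_0^π u² dx = 8*π + 2*π − 96/7 = -96/7 + 10*π.
  (u')² squared terms: (-6)²·∫cos(3x)² dx = 36·π/2 = 18*π;  (16)²·∫sin(4x)² dx = 256·π/2 = 128*π.
  (u')² cross terms: 2·(-6)·(16)·∫cos(3x)·sin(4x) dx = -192·(8/7) = -1536/7.
  So ∫_0^π (u')² dx = 18*π + 128*π − 1536/7 = -1536/7 + 146*π.
||u||_{H^1}^2 = (-96/7 + 10*π) + (-1536/7 + 146*π) = -1632/7 + 156*π.


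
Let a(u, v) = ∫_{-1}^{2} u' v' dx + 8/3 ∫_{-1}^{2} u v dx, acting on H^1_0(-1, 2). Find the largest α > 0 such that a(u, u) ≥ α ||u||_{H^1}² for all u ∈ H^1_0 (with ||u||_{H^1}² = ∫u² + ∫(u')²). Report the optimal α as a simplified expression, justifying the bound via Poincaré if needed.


α = 1

Coercivity of a(·,·) on H^1_0(-1, 2) means a(u, u) ≥ α ||u||_{H^1}² for every u ∈ H^1_0.
The interval has length L = 3, and Poincaré/coercivity depend only on L. Here a(u, u) = ∫(u')² + (8/3)·∫u².
Here c = 8/3 ≥ 1, so a(u,u) = ∫(u')² + c∫u² ≥ ∫(u')² + ∫u² = ||u||_{H^1}², i.e. α = 1 works. No larger α is possible: a(u,u) ≥ α||u||_{H^1}² means (1−α)∫(u')² ≥ (α−c)∫u², and for the modes u_n = sin(nπ(x−x₀)/L) (x₀ the left endpoint) one has ∫u_n²/∫(u_n')² = (L/(nπ))² → 0, so a(u_n,u_n)/||u_n||_{H^1}² → 1. Hence the optimal constant is α = 1.
Therefore α = 1.
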